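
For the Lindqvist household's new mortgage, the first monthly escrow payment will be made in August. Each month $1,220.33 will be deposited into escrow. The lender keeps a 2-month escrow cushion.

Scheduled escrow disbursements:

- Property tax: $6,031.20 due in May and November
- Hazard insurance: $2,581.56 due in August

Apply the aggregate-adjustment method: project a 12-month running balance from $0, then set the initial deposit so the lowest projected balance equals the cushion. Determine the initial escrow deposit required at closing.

$6,172.10

Cushion = 2 × $1,220.33 = $2,440.66
Trial balance (start $0, +$1,220.33 each month, − disbursements):
  Aug: +$1,220.33 − $2,581.56 → -$1,361.23
  Sep: +$1,220.33 → -$140.90
  Oct: +$1,220.33 → $1,079.43
  Nov: +$1,220.33 − $6,031.20 → -$3,731.44
  Dec: +$1,220.33 → -$2,511.11
  Jan: +$1,220.33 → -$1,290.78
  Feb: +$1,220.33 → -$70.45
  Mar: +$1,220.33 → $1,149.88
  Apr: +$1,220.33 → $2,370.21
  May: +$1,220.33 − $6,031.20 → -$2,440.66
  Jun: +$1,220.33 → -$1,220.33
  Jul: +$1,220.33 → $0.00
Lowest trial balance = -$3,731.44 (Nov)
Initial deposit = cushion − low point = $2,440.66 − (-$3,731.44) = $6,172.10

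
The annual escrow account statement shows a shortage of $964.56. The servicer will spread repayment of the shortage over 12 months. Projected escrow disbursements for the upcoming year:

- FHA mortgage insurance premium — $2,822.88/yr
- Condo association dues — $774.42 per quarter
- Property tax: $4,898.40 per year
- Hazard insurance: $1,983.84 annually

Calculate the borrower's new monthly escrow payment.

$1,147.28

FHA mortgage insurance premium — $2,822.88/yr
Condo association dues — $774.42 × 4 = $3,097.68/yr
Property tax — $4,898.40/yr
Hazard insurance — $1,983.84/yr
Combined annual = $2,822.88 + $3,097.68 + $4,898.40 + $1,983.84 = $12,802.80
Per month = $12,802.80 / 12 = $1,066.90
Monthly shortage recovery: $964.56 / 12 = $80.38
New monthly escrow = $1,066.90 + $80.38 = $1,147.28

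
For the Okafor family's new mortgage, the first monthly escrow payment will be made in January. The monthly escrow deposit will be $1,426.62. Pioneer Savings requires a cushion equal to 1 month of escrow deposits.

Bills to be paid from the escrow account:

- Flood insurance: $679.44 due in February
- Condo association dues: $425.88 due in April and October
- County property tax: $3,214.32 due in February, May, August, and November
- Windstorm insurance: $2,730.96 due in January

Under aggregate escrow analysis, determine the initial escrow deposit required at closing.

$5,198.10

Cushion = 1 × $1,426.62 = $1,426.62
Trial balance (start $0, +$1,426.62 each month, − disbursements):
  Jan: +$1,426.62 − $2,730.96 → -$1,304.34
  Feb: +$1,426.62 − $3,893.76 → -$3,771.48
  Mar: +$1,426.62 → -$2,344.86
  Apr: +$1,426.62 − $425.88 → -$1,344.12
  May: +$1,426.62 − $3,214.32 → -$3,131.82
  Jun: +$1,426.62 → -$1,705.20
  Jul: +$1,426.62 → -$278.58
  Aug: +$1,426.62 − $3,214.32 → -$2,066.28
  Sep: +$1,426.62 → -$639.66
  Oct: +$1,426.62 − $425.88 → $361.08
  Nov: +$1,426.62 − $3,214.32 → -$1,426.62
  Dec: +$1,426.62 → $0.00
Lowest trial balance = -$3,771.48 (Feb)
Initial deposit = cushion − low point = $1,426.62 − (-$3,771.48) = $5,198.10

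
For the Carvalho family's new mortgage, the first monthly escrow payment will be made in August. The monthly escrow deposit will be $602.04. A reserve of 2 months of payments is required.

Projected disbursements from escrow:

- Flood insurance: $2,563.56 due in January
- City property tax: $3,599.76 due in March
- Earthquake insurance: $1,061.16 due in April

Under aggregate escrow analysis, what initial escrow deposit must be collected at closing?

Cushion = 2 × $602.04 = $1,204.08
Trial balance (start $0, +$602.04 each month, − disbursements):
  Aug: +$602.04 → $602.04
  Sep: +$602.04 → $1,204.08
  Oct: +$602.04 → $1,806.12
  Nov: +$602.04 → $2,408.16
  Dec: +$602.04 → $3,010.20
  Jan: +$602.04 − $2,563.56 → $1,048.68
  Feb: +$602.04 → $1,650.72
  Mar: +$602.04 − $3,599.76 → -$1,347.00
  Apr: +$602.04 − $1,061.16 → -$1,806.12
  May: +$602.04 → -$1,204.08
  Jun: +$602.04 → -$602.04
  Jul: +$602.04 → $0.00
Lowest trial balance = -$1,806.12 (Apr)
Initial deposit = cushion − low point = $1,204.08 − (-$1,806.12) = $3,010.20

$3,010.20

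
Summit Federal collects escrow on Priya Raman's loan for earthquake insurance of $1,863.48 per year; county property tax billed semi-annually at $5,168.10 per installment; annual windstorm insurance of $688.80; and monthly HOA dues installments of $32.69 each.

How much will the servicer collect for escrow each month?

$1,106.73

Earthquake insurance = $1,863.48/yr
County property tax = $5,168.10 × 2 = $10,336.20/yr
Windstorm insurance = $688.80/yr
HOA dues = $32.69 × 12 = $392.28/yr
Annual escrow total = $13,280.76
Per month = $13,280.76 ÷ 12 = $1,106.73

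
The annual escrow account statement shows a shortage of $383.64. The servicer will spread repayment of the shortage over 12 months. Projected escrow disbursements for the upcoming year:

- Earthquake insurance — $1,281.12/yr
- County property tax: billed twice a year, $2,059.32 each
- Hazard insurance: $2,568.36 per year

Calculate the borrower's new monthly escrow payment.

$695.98

Earthquake insurance = $1,281.12
County property tax = $2,059.32 × 2 = $4,118.64
Hazard insurance = $2,568.36
Combined annual = $1,281.12 + $4,118.64 + $2,568.36 = $7,968.12
Base monthly escrow = $7,968.12 ÷ 12 = $664.01
Shortage per month = $383.64 ÷ 12 = $31.97
Adjusted monthly = $664.01 + $31.97 = $695.98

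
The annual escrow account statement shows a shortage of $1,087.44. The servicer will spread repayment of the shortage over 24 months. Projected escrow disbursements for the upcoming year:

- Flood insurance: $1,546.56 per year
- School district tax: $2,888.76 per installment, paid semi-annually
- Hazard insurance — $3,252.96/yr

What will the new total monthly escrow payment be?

Flood insurance: $1,546.56 per year
School district tax: $2,888.76 × 2 = $5,777.52 per year
Hazard insurance: $3,252.96 per year
Annual escrow total = $10,577.04
Monthly escrow = $10,577.04 / 12 = $881.42
Shortage spread = $1,087.44 / 24 = $45.31/mo
New monthly escrow = $881.42 + $45.31 = $926.73

$926.73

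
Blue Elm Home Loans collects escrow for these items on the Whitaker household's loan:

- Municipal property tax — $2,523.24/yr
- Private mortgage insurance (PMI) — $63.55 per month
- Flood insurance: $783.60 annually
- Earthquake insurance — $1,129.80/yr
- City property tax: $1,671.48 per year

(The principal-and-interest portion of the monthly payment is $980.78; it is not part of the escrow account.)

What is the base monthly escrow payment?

Municipal property tax — $2,523.24 per year
Private mortgage insurance (PMI) — $63.55 × 12 = $762.60 per year
Flood insurance — $783.60 per year
Earthquake insurance — $1,129.80 per year
City property tax — $1,671.48 per year
Total annual escrow = $6,870.72
Monthly = $6,870.72 ÷ 12 = $572.56

$572.56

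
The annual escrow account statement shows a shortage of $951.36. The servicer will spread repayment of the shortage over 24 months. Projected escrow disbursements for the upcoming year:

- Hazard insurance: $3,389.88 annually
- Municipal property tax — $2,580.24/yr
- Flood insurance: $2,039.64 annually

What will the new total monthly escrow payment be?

Hazard insurance — $3,389.88
Municipal property tax — $2,580.24
Flood insurance — $2,039.64
Combined annual = $3,389.88 + $2,580.24 + $2,039.64 = $8,009.76
Per month = $8,009.76 / 12 = $667.48
Monthly shortage recovery: $951.36 ÷ 24 = $39.64
New monthly escrow = $667.48 + $39.64 = $707.12

$707.12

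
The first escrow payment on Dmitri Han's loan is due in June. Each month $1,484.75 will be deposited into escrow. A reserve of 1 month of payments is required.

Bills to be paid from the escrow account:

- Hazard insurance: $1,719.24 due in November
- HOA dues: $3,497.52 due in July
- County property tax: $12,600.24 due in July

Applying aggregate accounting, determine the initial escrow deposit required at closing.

$14,613.01

Cushion = 1 × $1,484.75 = $1,484.75
Trial balance (start $0, +$1,484.75 each month, − disbursements):
  Jun: +$1,484.75 → $1,484.75
  Jul: +$1,484.75 − $16,097.76 → -$13,128.26
  Aug: +$1,484.75 → -$11,643.51
  Sep: +$1,484.75 → -$10,158.76
  Oct: +$1,484.75 → -$8,674.01
  Nov: +$1,484.75 − $1,719.24 → -$8,908.50
  Dec: +$1,484.75 → -$7,423.75
  Jan: +$1,484.75 → -$5,939.00
  Feb: +$1,484.75 → -$4,454.25
  Mar: +$1,484.75 → -$2,969.50
  Apr: +$1,484.75 → -$1,484.75
  May: +$1,484.75 → $0.00
Lowest trial balance = -$13,128.26 (Jul)
Initial deposit = cushion − low point = $1,484.75 − (-$13,128.26) = $14,613.01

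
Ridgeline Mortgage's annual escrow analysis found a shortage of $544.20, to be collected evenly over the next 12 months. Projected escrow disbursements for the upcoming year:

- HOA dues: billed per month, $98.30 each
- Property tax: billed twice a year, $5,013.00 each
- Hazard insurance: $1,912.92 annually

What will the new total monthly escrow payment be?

HOA dues = $98.30 × 12 = $1,179.60 per year
Property tax = $5,013.00 × 2 = $10,026.00 per year
Hazard insurance = $1,912.92 per year
Total annual escrow = $13,118.52
Monthly = $13,118.52 / 12 = $1,093.21
Shortage spread = $544.20 ÷ 12 = $45.35/mo
Adjusted monthly = $1,093.21 + $45.35 = $1,138.56

$1,138.56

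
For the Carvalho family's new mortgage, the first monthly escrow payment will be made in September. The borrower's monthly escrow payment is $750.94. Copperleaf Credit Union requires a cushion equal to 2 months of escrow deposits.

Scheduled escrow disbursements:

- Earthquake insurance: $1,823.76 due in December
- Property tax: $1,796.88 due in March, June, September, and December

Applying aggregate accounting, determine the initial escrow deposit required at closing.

Cushion = 2 × $750.94 = $1,501.88
Trial balance (start $0, +$750.94 each month, − disbursements):
  Sep: +$750.94 − $1,796.88 → -$1,045.94
  Oct: +$750.94 → -$295.00
  Nov: +$750.94 → $455.94
  Dec: +$750.94 − $3,620.64 → -$2,413.76
  Jan: +$750.94 → -$1,662.82
  Feb: +$750.94 → -$911.88
  Mar: +$750.94 − $1,796.88 → -$1,957.82
  Apr: +$750.94 → -$1,206.88
  May: +$750.94 → -$455.94
  Jun: +$750.94 − $1,796.88 → -$1,501.88
  Jul: +$750.94 → -$750.94
  Aug: +$750.94 → $0.00
Lowest trial balance = -$2,413.76 (Dec)
Initial deposit = cushion − low point = $1,501.88 − (-$2,413.76) = $3,915.64

$3,915.64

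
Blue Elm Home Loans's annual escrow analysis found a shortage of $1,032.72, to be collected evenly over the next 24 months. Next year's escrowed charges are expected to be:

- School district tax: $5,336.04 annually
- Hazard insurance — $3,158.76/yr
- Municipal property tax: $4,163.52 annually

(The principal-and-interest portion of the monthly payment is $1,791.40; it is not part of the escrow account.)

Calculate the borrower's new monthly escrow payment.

$1,097.89

School district tax = $5,336.04/yr
Hazard insurance = $3,158.76/yr
Municipal property tax = $4,163.52/yr
Total annual escrow = $5,336.04 + $3,158.76 + $4,163.52 = $12,658.32
Base monthly escrow = $12,658.32 / 12 = $1,054.86
Monthly shortage recovery: $1,032.72 / 24 = $43.03
New monthly escrow = $1,054.86 + $43.03 = $1,097.89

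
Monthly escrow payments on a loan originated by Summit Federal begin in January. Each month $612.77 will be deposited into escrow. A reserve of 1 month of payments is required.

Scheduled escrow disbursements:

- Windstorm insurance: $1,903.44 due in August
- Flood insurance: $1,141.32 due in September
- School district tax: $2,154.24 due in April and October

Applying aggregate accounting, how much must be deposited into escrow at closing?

$1,838.31

Cushion = 1 × $612.77 = $612.77
Trial balance (start $0, +$612.77 each month, − disbursements):
  Jan: +$612.77 → $612.77
  Feb: +$612.77 → $1,225.54
  Mar: +$612.77 → $1,838.31
  Apr: +$612.77 − $2,154.24 → $296.84
  May: +$612.77 → $909.61
  Jun: +$612.77 → $1,522.38
  Jul: +$612.77 → $2,135.15
  Aug: +$612.77 − $1,903.44 → $844.48
  Sep: +$612.77 − $1,141.32 → $315.93
  Oct: +$612.77 − $2,154.24 → -$1,225.54
  Nov: +$612.77 → -$612.77
  Dec: +$612.77 → $0.00
Lowest trial balance = -$1,225.54 (Oct)
Initial deposit = cushion − low point = $612.77 − (-$1,225.54) = $1,838.31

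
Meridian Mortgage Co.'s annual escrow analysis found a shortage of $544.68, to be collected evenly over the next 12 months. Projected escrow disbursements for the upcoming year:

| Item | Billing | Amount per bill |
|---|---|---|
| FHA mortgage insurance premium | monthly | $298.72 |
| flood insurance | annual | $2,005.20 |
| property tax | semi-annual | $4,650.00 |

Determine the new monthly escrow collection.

FHA mortgage insurance premium: $298.72 × 12 = $3,584.64 annually
Flood insurance: $2,005.20 annually
Property tax: $4,650.00 × 2 = $9,300.00 annually
Combined annual = $14,889.84
Per month = $14,889.84 / 12 = $1,240.82
Shortage spread = $544.68 ÷ 12 = $45.39/mo
Adjusted monthly = $1,240.82 + $45.39 = $1,286.21

$1,286.21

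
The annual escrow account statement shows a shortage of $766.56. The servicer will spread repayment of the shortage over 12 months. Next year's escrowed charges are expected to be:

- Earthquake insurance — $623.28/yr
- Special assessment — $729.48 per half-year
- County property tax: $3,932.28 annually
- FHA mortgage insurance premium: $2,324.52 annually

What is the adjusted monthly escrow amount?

$758.80

Earthquake insurance: $623.28/yr
Special assessment: $729.48 × 2 = $1,458.96/yr
County property tax: $3,932.28/yr
FHA mortgage insurance premium: $2,324.52/yr
Total per year = $623.28 + $1,458.96 + $3,932.28 + $2,324.52 = $8,339.04
Monthly = $8,339.04 ÷ 12 = $694.92
Shortage spread = $766.56 / 12 = $63.88/mo
New monthly escrow = $694.92 + $63.88 = $758.80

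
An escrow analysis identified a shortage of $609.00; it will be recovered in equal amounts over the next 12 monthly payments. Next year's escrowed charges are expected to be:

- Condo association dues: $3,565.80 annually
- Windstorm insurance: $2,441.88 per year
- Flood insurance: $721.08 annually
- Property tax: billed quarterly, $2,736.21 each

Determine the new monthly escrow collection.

$1,523.55

Condo association dues: $3,565.80 annually
Windstorm insurance: $2,441.88 annually
Flood insurance: $721.08 annually
Property tax: $2,736.21 × 4 = $10,944.84 annually
Total per year = $3,565.80 + $2,441.88 + $721.08 + $10,944.84 = $17,673.60
Monthly escrow = $17,673.60 / 12 = $1,472.80
Shortage per month = $609.00 ÷ 12 = $50.75
Adjusted monthly = $1,472.80 + $50.75 = $1,523.55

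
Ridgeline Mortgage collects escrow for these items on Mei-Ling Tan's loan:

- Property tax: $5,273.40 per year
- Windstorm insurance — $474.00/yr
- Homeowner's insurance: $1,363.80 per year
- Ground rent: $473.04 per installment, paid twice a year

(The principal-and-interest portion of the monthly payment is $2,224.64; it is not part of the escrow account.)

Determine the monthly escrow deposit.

Property tax: $5,273.40
Windstorm insurance: $474.00
Homeowner's insurance: $1,363.80
Ground rent: $473.04 × 2 = $946.08
Combined annual = $8,057.28
Monthly = $8,057.28 ÷ 12 = $671.44

$671.44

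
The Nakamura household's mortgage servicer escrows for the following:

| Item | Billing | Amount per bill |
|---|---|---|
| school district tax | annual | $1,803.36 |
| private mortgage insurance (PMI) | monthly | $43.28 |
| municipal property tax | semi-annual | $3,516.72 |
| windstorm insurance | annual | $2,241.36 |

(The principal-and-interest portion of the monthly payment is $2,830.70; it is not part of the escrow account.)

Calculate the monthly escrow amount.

School district tax: $1,803.36
Private mortgage insurance (PMI): $43.28 × 12 = $519.36
Municipal property tax: $3,516.72 × 2 = $7,033.44
Windstorm insurance: $2,241.36
Total per year = $11,597.52
Monthly escrow = $11,597.52 ÷ 12 = $966.46

$966.46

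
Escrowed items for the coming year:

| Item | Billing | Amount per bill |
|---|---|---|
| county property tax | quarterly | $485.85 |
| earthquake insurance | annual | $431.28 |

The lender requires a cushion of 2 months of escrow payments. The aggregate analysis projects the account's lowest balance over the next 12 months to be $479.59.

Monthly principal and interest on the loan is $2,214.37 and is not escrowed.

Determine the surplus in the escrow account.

$83.81

County property tax = $485.85 × 4 = $1,943.40 per year
Earthquake insurance = $431.28 per year
Annual escrow total = $2,374.68
Per month = $2,374.68 / 12 = $197.89
Required cushion = 2 × $197.89 = $395.78
Excess over cushion: $479.59 − $395.78 = $83.81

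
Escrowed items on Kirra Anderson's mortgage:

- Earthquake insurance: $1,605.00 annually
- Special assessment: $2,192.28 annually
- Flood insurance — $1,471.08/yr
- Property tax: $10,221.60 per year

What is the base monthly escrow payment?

$1,290.83

Earthquake insurance = $1,605.00 annually
Special assessment = $2,192.28 annually
Flood insurance = $1,471.08 annually
Property tax = $10,221.60 annually
Total annual escrow = $1,605.00 + $2,192.28 + $1,471.08 + $10,221.60 = $15,489.96
Monthly = $15,489.96 ÷ 12 = $1,290.83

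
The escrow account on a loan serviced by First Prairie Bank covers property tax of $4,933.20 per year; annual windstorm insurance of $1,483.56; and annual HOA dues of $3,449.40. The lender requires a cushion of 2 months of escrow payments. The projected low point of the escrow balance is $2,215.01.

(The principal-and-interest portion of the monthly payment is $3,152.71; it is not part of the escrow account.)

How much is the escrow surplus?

$570.65

Property tax: $4,933.20
Windstorm insurance: $1,483.56
HOA dues: $3,449.40
Yearly total = $4,933.20 + $1,483.56 + $3,449.40 = $9,866.16
Per month = $9,866.16 ÷ 12 = $822.18
Required cushion = 2 × $822.18 = $1,644.36
Surplus = $2,215.01 − $1,644.36 = $570.65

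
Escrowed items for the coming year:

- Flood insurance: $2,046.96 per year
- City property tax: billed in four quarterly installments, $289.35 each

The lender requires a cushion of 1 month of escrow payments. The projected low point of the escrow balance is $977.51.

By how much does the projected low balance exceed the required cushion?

Flood insurance: $2,046.96 annually
City property tax: $289.35 × 4 = $1,157.40 annually
Total annual escrow = $3,204.36
Base monthly escrow = $3,204.36 / 12 = $267.03
Cushion = 1 × $267.03 = $267.03
Surplus = $977.51 − $267.03 = $710.48

$710.48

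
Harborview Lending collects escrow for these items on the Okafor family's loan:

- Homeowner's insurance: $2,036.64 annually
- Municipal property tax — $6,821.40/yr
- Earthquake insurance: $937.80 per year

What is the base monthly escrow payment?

$816.32

Homeowner's insurance — $2,036.64
Municipal property tax — $6,821.40
Earthquake insurance — $937.80
Total per year = $2,036.64 + $6,821.40 + $937.80 = $9,795.84
Base monthly escrow = $9,795.84 ÷ 12 = $816.32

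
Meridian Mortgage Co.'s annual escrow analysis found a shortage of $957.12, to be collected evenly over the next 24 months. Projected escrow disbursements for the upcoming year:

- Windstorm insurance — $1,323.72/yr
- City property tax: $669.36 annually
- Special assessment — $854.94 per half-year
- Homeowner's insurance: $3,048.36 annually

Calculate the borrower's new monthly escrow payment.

Windstorm insurance — $1,323.72 annually
City property tax — $669.36 annually
Special assessment — $854.94 × 2 = $1,709.88 annually
Homeowner's insurance — $3,048.36 annually
Yearly total = $1,323.72 + $669.36 + $1,709.88 + $3,048.36 = $6,751.32
Monthly escrow = $6,751.32 / 12 = $562.61
Shortage per month = $957.12 / 24 = $39.88
Adjusted monthly = $562.61 + $39.88 = $602.49

$602.49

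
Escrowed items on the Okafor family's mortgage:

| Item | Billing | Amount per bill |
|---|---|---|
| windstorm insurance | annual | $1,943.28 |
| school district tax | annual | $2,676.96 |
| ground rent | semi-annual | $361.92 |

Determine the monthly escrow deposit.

$445.34

Windstorm insurance — $1,943.28 annually
School district tax — $2,676.96 annually
Ground rent — $361.92 × 2 = $723.84 annually
Yearly total = $5,344.08
Per month = $5,344.08 / 12 = $445.34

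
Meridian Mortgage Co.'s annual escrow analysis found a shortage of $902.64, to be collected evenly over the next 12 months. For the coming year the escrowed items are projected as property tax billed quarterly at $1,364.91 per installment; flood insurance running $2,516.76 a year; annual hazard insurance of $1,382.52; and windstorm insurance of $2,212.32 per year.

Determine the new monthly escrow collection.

$1,039.49

Property tax — $1,364.91 × 4 = $5,459.64 annually
Flood insurance — $2,516.76 annually
Hazard insurance — $1,382.52 annually
Windstorm insurance — $2,212.32 annually
Annual escrow total = $5,459.64 + $2,516.76 + $1,382.52 + $2,212.32 = $11,571.24
Monthly = $11,571.24 / 12 = $964.27
Shortage per month = $902.64 ÷ 12 = $75.22
New monthly escrow = $964.27 + $75.22 = $1,039.49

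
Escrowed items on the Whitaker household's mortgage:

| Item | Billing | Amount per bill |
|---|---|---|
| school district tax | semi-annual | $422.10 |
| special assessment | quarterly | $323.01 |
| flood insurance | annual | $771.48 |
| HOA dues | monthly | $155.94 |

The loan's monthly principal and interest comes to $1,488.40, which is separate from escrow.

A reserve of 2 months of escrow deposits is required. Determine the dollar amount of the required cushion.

$796.50

School district tax = $422.10 × 2 = $844.20 per year
Special assessment = $323.01 × 4 = $1,292.04 per year
Flood insurance = $771.48 per year
HOA dues = $155.94 × 12 = $1,871.28 per year
Yearly total = $844.20 + $1,292.04 + $771.48 + $1,871.28 = $4,779.00
Base monthly escrow = $4,779.00 / 12 = $398.25
Required cushion = 2 × $398.25 = $796.50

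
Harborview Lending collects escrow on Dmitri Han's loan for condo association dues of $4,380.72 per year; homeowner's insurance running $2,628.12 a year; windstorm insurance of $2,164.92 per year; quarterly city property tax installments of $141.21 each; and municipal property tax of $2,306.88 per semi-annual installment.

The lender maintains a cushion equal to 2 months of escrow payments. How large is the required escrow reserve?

Condo association dues — $4,380.72/yr
Homeowner's insurance — $2,628.12/yr
Windstorm insurance — $2,164.92/yr
City property tax — $141.21 × 4 = $564.84/yr
Municipal property tax — $2,306.88 × 2 = $4,613.76/yr
Yearly total = $14,352.36
Monthly = $14,352.36 / 12 = $1,196.03
Reserve = 2 × $1,196.03 = $2,392.06

$2,392.06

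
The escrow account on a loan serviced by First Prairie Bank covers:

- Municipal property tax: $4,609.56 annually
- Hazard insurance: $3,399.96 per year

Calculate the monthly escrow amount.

Municipal property tax = $4,609.56 annually
Hazard insurance = $3,399.96 annually
Combined annual = $4,609.56 + $3,399.96 = $8,009.52
Per month = $8,009.52 ÷ 12 = $667.46

$667.46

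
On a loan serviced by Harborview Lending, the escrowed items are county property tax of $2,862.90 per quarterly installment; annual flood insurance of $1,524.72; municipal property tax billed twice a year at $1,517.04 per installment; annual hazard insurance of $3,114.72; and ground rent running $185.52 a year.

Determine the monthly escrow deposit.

County property tax: $2,862.90 × 4 = $11,451.60
Flood insurance: $1,524.72
Municipal property tax: $1,517.04 × 2 = $3,034.08
Hazard insurance: $3,114.72
Ground rent: $185.52
Total per year = $11,451.60 + $1,524.72 + $3,034.08 + $3,114.72 + $185.52 = $19,310.64
Monthly escrow = $19,310.64 / 12 = $1,609.22

$1,609.22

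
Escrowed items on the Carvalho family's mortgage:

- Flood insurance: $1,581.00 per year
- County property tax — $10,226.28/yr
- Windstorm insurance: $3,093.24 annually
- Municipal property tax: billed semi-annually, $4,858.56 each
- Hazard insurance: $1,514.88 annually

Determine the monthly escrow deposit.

Flood insurance = $1,581.00
County property tax = $10,226.28
Windstorm insurance = $3,093.24
Municipal property tax = $4,858.56 × 2 = $9,717.12
Hazard insurance = $1,514.88
Combined annual = $1,581.00 + $10,226.28 + $3,093.24 + $9,717.12 + $1,514.88 = $26,132.52
Per month = $26,132.52 ÷ 12 = $2,177.71

$2,177.71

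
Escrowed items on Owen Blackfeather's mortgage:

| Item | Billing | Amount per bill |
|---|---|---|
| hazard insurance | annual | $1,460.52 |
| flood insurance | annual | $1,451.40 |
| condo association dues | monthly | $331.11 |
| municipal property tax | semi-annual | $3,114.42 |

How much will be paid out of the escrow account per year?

$13,114.08

Hazard insurance: $1,460.52
Flood insurance: $1,451.40
Condo association dues: $331.11 × 12 = $3,973.32
Municipal property tax: $3,114.42 × 2 = $6,228.84
Total per year = $1,460.52 + $1,451.40 + $3,973.32 + $6,228.84 = $13,114.08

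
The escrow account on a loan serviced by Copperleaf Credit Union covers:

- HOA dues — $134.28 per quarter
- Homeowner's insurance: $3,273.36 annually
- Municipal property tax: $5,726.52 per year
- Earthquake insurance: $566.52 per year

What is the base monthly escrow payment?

$841.96

HOA dues — $134.28 × 4 = $537.12
Homeowner's insurance — $3,273.36
Municipal property tax — $5,726.52
Earthquake insurance — $566.52
Annual escrow total = $537.12 + $3,273.36 + $5,726.52 + $566.52 = $10,103.52
Monthly escrow = $10,103.52 ÷ 12 = $841.96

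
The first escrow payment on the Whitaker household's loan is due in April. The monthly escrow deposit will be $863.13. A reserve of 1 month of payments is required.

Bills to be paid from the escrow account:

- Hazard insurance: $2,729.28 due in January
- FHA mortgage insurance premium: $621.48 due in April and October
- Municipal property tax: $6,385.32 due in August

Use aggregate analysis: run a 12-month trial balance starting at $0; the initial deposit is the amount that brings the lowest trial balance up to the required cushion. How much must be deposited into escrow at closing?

Cushion = 1 × $863.13 = $863.13
Trial balance (start $0, +$863.13 each month, − disbursements):
  Apr: +$863.13 − $621.48 → $241.65
  May: +$863.13 → $1,104.78
  Jun: +$863.13 → $1,967.91
  Jul: +$863.13 → $2,831.04
  Aug: +$863.13 − $6,385.32 → -$2,691.15
  Sep: +$863.13 → -$1,828.02
  Oct: +$863.13 − $621.48 → -$1,586.37
  Nov: +$863.13 → -$723.24
  Dec: +$863.13 → $139.89
  Jan: +$863.13 − $2,729.28 → -$1,726.26
  Feb: +$863.13 → -$863.13
  Mar: +$863.13 → $0.00
Lowest trial balance = -$2,691.15 (Aug)
Initial deposit = cushion − low point = $863.13 − (-$2,691.15) = $3,554.28

$3,554.28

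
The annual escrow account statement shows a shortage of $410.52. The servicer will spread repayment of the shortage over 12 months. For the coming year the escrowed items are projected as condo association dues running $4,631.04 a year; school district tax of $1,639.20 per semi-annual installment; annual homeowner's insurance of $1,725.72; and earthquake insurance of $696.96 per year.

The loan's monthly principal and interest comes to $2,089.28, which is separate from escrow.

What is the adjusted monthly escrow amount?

$895.22

Condo association dues: $4,631.04/yr
School district tax: $1,639.20 × 2 = $3,278.40/yr
Homeowner's insurance: $1,725.72/yr
Earthquake insurance: $696.96/yr
Annual escrow total = $4,631.04 + $3,278.40 + $1,725.72 + $696.96 = $10,332.12
Base monthly escrow = $10,332.12 ÷ 12 = $861.01
Shortage spread = $410.52 ÷ 12 = $34.21/mo
New monthly escrow = $861.01 + $34.21 = $895.22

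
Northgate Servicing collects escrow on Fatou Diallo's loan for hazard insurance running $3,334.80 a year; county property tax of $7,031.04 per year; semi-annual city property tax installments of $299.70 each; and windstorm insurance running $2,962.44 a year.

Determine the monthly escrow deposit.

Hazard insurance — $3,334.80/yr
County property tax — $7,031.04/yr
City property tax — $299.70 × 2 = $599.40/yr
Windstorm insurance — $2,962.44/yr
Yearly total = $13,927.68
Base monthly escrow = $13,927.68 / 12 = $1,160.64

$1,160.64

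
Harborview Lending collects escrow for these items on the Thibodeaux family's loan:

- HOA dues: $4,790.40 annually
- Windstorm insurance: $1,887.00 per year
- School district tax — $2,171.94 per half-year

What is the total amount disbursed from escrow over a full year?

HOA dues — $4,790.40/yr
Windstorm insurance — $1,887.00/yr
School district tax — $2,171.94 × 2 = $4,343.88/yr
Combined annual = $4,790.40 + $1,887.00 + $4,343.88 = $11,021.28

$11,021.28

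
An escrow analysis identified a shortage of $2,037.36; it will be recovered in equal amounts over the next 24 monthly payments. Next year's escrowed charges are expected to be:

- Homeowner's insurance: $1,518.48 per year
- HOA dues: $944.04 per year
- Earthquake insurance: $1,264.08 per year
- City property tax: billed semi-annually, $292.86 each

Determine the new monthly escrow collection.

Homeowner's insurance: $1,518.48 annually
HOA dues: $944.04 annually
Earthquake insurance: $1,264.08 annually
City property tax: $292.86 × 2 = $585.72 annually
Total per year = $4,312.32
Monthly = $4,312.32 ÷ 12 = $359.36
Shortage per month = $2,037.36 / 24 = $84.89
Adjusted monthly = $359.36 + $84.89 = $444.25

$444.25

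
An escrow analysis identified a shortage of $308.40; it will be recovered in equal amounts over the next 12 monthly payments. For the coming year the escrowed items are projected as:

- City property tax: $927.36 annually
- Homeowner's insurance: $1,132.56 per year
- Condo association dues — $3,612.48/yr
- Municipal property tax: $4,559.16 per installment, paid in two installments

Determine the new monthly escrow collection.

City property tax: $927.36
Homeowner's insurance: $1,132.56
Condo association dues: $3,612.48
Municipal property tax: $4,559.16 × 2 = $9,118.32
Total per year = $927.36 + $1,132.56 + $3,612.48 + $9,118.32 = $14,790.72
Monthly escrow = $14,790.72 ÷ 12 = $1,232.56
Shortage spread = $308.40 / 12 = $25.70/mo
Adjusted monthly = $1,232.56 + $25.70 = $1,258.26

$1,258.26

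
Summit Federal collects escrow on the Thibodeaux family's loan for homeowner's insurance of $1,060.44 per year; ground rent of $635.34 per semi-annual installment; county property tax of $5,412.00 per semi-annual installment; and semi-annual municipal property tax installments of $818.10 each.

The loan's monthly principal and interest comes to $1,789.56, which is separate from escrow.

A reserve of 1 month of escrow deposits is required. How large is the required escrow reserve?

$1,232.61

Homeowner's insurance = $1,060.44 annually
Ground rent = $635.34 × 2 = $1,270.68 annually
County property tax = $5,412.00 × 2 = $10,824.00 annually
Municipal property tax = $818.10 × 2 = $1,636.20 annually
Combined annual = $14,791.32
Monthly = $14,791.32 / 12 = $1,232.61
Required cushion = 1 × $1,232.61 = $1,232.61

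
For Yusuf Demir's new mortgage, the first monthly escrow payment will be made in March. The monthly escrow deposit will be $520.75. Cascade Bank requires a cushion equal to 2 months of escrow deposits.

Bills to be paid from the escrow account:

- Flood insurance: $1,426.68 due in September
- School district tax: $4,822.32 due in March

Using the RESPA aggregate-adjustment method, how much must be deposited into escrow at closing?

$5,343.07

Cushion = 2 × $520.75 = $1,041.50
Trial balance (start $0, +$520.75 each month, − disbursements):
  Mar: +$520.75 − $4,822.32 → -$4,301.57
  Apr: +$520.75 → -$3,780.82
  May: +$520.75 → -$3,260.07
  Jun: +$520.75 → -$2,739.32
  Jul: +$520.75 → -$2,218.57
  Aug: +$520.75 → -$1,697.82
  Sep: +$520.75 − $1,426.68 → -$2,603.75
  Oct: +$520.75 → -$2,083.00
  Nov: +$520.75 → -$1,562.25
  Dec: +$520.75 → -$1,041.50
  Jan: +$520.75 → -$520.75
  Feb: +$520.75 → $0.00
Lowest trial balance = -$4,301.57 (Mar)
Initial deposit = cushion − low point = $1,041.50 − (-$4,301.57) = $5,343.07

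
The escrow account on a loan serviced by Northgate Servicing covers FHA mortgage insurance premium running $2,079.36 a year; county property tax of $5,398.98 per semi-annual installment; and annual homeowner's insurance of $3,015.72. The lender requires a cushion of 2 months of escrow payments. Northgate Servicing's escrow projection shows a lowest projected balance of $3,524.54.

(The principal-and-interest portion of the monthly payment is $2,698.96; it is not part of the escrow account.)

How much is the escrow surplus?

$875.70

FHA mortgage insurance premium = $2,079.36 annually
County property tax = $5,398.98 × 2 = $10,797.96 annually
Homeowner's insurance = $3,015.72 annually
Combined annual = $2,079.36 + $10,797.96 + $3,015.72 = $15,893.04
Per month = $15,893.04 ÷ 12 = $1,324.42
Cushion = 2 × $1,324.42 = $2,648.84
Surplus = $3,524.54 − $2,648.84 = $875.70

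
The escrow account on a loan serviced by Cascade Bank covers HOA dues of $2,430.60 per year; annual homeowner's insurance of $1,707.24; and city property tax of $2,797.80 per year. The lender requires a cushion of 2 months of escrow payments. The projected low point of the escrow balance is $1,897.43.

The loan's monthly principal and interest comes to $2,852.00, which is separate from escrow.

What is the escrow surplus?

HOA dues = $2,430.60 per year
Homeowner's insurance = $1,707.24 per year
City property tax = $2,797.80 per year
Combined annual = $6,935.64
Per month = $6,935.64 ÷ 12 = $577.97
Cushion = 2 × $577.97 = $1,155.94
Surplus = $1,897.43 − $1,155.94 = $741.49

$741.49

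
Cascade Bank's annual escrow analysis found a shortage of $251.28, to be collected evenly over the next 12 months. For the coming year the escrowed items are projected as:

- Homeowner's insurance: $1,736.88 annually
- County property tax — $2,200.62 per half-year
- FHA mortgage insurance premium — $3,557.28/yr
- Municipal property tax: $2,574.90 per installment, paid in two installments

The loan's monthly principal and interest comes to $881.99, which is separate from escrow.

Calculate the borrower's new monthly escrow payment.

Homeowner's insurance: $1,736.88 annually
County property tax: $2,200.62 × 2 = $4,401.24 annually
FHA mortgage insurance premium: $3,557.28 annually
Municipal property tax: $2,574.90 × 2 = $5,149.80 annually
Total annual escrow = $14,845.20
Per month = $14,845.20 / 12 = $1,237.10
Shortage per month = $251.28 ÷ 12 = $20.94
Adjusted monthly = $1,237.10 + $20.94 = $1,258.04

$1,258.04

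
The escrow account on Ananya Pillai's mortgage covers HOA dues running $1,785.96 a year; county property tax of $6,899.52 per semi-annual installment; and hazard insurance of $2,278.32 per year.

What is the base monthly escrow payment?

$1,488.61

HOA dues: $1,785.96
County property tax: $6,899.52 × 2 = $13,799.04
Hazard insurance: $2,278.32
Total annual escrow = $1,785.96 + $13,799.04 + $2,278.32 = $17,863.32
Monthly escrow = $17,863.32 / 12 = $1,488.61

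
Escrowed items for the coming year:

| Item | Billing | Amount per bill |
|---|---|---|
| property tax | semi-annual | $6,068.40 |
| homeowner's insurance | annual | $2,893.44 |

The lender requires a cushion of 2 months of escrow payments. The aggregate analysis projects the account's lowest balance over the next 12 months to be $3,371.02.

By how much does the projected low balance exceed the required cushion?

Property tax: $6,068.40 × 2 = $12,136.80
Homeowner's insurance: $2,893.44
Annual escrow total = $12,136.80 + $2,893.44 = $15,030.24
Monthly = $15,030.24 ÷ 12 = $1,252.52
Required cushion = 2 × $1,252.52 = $2,505.04
Excess over cushion: $3,371.02 − $2,505.04 = $865.98

$865.98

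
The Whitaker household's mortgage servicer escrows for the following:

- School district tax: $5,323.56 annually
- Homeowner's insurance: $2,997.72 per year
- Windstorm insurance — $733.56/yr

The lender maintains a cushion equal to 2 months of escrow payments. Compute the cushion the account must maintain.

$1,509.14

School district tax = $5,323.56 annually
Homeowner's insurance = $2,997.72 annually
Windstorm insurance = $733.56 annually
Yearly total = $5,323.56 + $2,997.72 + $733.56 = $9,054.84
Monthly = $9,054.84 / 12 = $754.57
Required cushion = 2 × $754.57 = $1,509.14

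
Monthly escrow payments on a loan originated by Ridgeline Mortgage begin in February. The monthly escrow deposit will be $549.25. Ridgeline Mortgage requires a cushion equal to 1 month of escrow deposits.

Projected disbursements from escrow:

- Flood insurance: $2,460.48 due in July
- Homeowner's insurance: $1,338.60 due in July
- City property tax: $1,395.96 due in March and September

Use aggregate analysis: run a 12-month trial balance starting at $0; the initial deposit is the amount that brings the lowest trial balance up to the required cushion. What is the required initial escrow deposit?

$2,746.25

Cushion = 1 × $549.25 = $549.25
Trial balance (start $0, +$549.25 each month, − disbursements):
  Feb: +$549.25 → $549.25
  Mar: +$549.25 − $1,395.96 → -$297.46
  Apr: +$549.25 → $251.79
  May: +$549.25 → $801.04
  Jun: +$549.25 → $1,350.29
  Jul: +$549.25 − $3,799.08 → -$1,899.54
  Aug: +$549.25 → -$1,350.29
  Sep: +$549.25 − $1,395.96 → -$2,197.00
  Oct: +$549.25 → -$1,647.75
  Nov: +$549.25 → -$1,098.50
  Dec: +$549.25 → -$549.25
  Jan: +$549.25 → $0.00
Lowest trial balance = -$2,197.00 (Sep)
Initial deposit = cushion − low point = $549.25 − (-$2,197.00) = $2,746.25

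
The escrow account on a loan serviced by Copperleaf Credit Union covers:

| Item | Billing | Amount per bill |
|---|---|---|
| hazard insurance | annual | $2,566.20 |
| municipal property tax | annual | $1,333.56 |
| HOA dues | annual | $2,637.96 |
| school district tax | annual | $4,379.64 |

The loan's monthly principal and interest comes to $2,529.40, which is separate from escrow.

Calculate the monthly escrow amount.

Hazard insurance: $2,566.20 annually
Municipal property tax: $1,333.56 annually
HOA dues: $2,637.96 annually
School district tax: $4,379.64 annually
Yearly total = $10,917.36
Per month = $10,917.36 / 12 = $909.78

$909.78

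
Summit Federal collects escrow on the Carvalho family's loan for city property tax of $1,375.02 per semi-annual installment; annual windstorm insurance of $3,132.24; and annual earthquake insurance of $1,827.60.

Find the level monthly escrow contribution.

$642.49

City property tax: $1,375.02 × 2 = $2,750.04 annually
Windstorm insurance: $3,132.24 annually
Earthquake insurance: $1,827.60 annually
Annual escrow total = $2,750.04 + $3,132.24 + $1,827.60 = $7,709.88
Per month = $7,709.88 ÷ 12 = $642.49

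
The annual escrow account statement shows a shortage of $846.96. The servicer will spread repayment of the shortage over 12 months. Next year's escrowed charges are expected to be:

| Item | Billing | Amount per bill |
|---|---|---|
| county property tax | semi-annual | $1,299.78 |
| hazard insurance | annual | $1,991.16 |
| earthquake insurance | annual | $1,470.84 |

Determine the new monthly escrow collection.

$575.71

County property tax — $1,299.78 × 2 = $2,599.56 annually
Hazard insurance — $1,991.16 annually
Earthquake insurance — $1,470.84 annually
Combined annual = $2,599.56 + $1,991.16 + $1,470.84 = $6,061.56
Monthly escrow = $6,061.56 / 12 = $505.13
Shortage per month = $846.96 ÷ 12 = $70.58
Adjusted monthly = $505.13 + $70.58 = $575.71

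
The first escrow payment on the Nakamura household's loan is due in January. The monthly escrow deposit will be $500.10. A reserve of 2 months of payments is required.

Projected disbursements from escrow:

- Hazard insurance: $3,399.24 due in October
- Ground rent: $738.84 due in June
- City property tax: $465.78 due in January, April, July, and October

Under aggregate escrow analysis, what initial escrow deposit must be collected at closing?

Cushion = 2 × $500.10 = $1,000.20
Trial balance (start $0, +$500.10 each month, − disbursements):
  Jan: +$500.10 − $465.78 → $34.32
  Feb: +$500.10 → $534.42
  Mar: +$500.10 → $1,034.52
  Apr: +$500.10 − $465.78 → $1,068.84
  May: +$500.10 → $1,568.94
  Jun: +$500.10 − $738.84 → $1,330.20
  Jul: +$500.10 − $465.78 → $1,364.52
  Aug: +$500.10 → $1,864.62
  Sep: +$500.10 → $2,364.72
  Oct: +$500.10 − $3,865.02 → -$1,000.20
  Nov: +$500.10 → -$500.10
  Dec: +$500.10 → $0.00
Lowest trial balance = -$1,000.20 (Oct)
Initial deposit = cushion − low point = $1,000.20 − (-$1,000.20) = $2,000.40

$2,000.40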